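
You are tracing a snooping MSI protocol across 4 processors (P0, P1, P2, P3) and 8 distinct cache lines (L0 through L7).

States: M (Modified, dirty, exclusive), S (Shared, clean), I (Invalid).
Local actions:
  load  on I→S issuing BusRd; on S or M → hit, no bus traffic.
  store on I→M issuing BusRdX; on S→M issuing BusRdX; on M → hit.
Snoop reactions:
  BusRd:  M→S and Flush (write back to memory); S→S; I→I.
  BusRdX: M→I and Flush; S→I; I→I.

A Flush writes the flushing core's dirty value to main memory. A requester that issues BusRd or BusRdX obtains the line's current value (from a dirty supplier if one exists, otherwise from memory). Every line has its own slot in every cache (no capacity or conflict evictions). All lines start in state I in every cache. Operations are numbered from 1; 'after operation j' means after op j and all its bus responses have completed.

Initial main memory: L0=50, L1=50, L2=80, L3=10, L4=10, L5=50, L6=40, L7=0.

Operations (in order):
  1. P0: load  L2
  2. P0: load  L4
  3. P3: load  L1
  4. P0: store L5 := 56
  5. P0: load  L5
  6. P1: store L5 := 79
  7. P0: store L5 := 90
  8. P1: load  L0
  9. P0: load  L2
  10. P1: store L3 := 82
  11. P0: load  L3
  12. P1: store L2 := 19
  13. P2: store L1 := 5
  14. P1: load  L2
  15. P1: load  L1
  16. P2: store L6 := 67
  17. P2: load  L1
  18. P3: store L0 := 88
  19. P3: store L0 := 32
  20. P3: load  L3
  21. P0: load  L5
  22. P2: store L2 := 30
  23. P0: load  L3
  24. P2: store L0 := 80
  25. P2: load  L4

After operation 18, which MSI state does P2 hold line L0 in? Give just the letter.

state = I

step 1: P0: load  L2  ⟶  SIII  (L2)  txn=BusRd  M[L2]=80
step 2: P0: load  L4  ⟶  SIII  (L4)  txn=BusRd  M[L4]=10
step 3: P3: load  L1  ⟶  IIIS  (L1)  txn=BusRd  M[L1]=50
step 4: P0: store L5 := 56  ⟶  MIII  (L5)  txn=BusRdX  M[L5]=50
step 5: P0: load  L5  ⟶  MIII  (L5)  txn=∅  M[L5]=50
step 6: P1: store L5 := 79  ⟶  IMII  (L5)  txn=BusRdX+Flush  M[L5]=56
step 7: P0: store L5 := 90  ⟶  MIII  (L5)  txn=BusRdX+Flush  M[L5]=79
step 8: P1: load  L0  ⟶  ISII  (L0)  txn=BusRd  M[L0]=50
step 9: P0: load  L2  ⟶  SIII  (L2)  txn=∅  M[L2]=80
step 10: P1: store L3 := 82  ⟶  IMII  (L3)  txn=BusRdX  M[L3]=10
step 11: P0: load  L3  ⟶  SSII  (L3)  txn=BusRd+Flush  M[L3]=82
step 12: P1: store L2 := 19  ⟶  IMII  (L2)  txn=BusRdX  M[L2]=80
step 13: P2: store L1 := 5  ⟶  IIMI  (L1)  txn=BusRdX  M[L1]=50
step 14: P1: load  L2  ⟶  IMII  (L2)  txn=∅  M[L2]=80
step 15: P1: load  L1  ⟶  ISSI  (L1)  txn=BusRd+Flush  M[L1]=5
step 16: P2: store L6 := 67  ⟶  IIMI  (L6)  txn=BusRdX  M[L6]=40
step 17: P2: load  L1  ⟶  ISSI  (L1)  txn=∅  M[L1]=5
step 18: P3: store L0 := 88  ⟶  IIIM  (L0)  txn=BusRdX  M[L0]=50
step 19: P3: store L0 := 32  ⟶  IIIM  (L0)  txn=∅  M[L0]=50
step 20: P3: load  L3  ⟶  SSIS  (L3)  txn=BusRd  M[L3]=82
step 21: P0: load  L5  ⟶  MIII  (L5)  txn=∅  M[L5]=79
step 22: P2: store L2 := 30  ⟶  IIMI  (L2)  txn=BusRdX+Flush  M[L2]=19
step 23: P0: load  L3  ⟶  SSIS  (L3)  txn=∅  M[L3]=82
step 24: P2: store L0 := 80  ⟶  IIMI  (L0)  txn=BusRdX+Flush  M[L0]=32
step 25: P2: load  L4  ⟶  SISI  (L4)  txn=BusRd  M[L4]=10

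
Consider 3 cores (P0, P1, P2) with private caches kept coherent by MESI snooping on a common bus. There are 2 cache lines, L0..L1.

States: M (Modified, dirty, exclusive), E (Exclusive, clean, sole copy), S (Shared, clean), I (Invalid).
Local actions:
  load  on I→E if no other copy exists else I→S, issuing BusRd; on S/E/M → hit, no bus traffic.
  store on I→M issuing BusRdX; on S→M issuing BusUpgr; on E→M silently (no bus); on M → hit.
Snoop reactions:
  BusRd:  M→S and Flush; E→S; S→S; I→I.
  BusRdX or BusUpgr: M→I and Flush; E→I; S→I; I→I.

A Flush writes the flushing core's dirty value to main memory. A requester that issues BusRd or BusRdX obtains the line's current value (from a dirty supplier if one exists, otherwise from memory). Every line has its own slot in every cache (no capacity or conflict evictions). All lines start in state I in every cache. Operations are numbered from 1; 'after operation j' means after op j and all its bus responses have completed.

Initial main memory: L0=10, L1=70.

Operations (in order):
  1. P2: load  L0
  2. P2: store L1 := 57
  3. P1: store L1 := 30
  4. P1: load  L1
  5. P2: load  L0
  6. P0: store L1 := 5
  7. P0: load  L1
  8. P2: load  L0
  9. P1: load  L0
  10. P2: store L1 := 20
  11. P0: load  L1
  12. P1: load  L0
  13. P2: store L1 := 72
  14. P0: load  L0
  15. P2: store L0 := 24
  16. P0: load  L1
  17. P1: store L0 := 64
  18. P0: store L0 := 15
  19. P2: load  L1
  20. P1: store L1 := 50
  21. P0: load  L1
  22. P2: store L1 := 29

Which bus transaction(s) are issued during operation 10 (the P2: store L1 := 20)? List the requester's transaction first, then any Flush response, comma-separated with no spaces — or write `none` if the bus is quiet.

bus = BusRdX,Flush

[1] P2: load  L0 | P0:I, P1:I, P2:E(10) | bus: BusRd
[2] P2: store L1 := 57 | P0:I, P1:I, P2:M(57) | bus: BusRdX
[3] P1: store L1 := 30 | P0:I, P1:M(30), P2:I | bus: BusRdX,Flush
[4] P1: load  L1 | P0:I, P1:M(30), P2:I | bus: none
[5] P2: load  L0 | P0:I, P1:I, P2:E(10) | bus: none
[6] P0: store L1 := 5 | P0:M(5), P1:I, P2:I | bus: BusRdX,Flush
[7] P0: load  L1 | P0:M(5), P1:I, P2:I | bus: none
[8] P2: load  L0 | P0:I, P1:I, P2:E(10) | bus: none
[9] P1: load  L0 | P0:I, P1:S(10), P2:S(10) | bus: BusRd
[10] P2: store L1 := 20 | P0:I, P1:I, P2:M(20) | bus: BusRdX,Flush
[11] P0: load  L1 | P0:S(20), P1:I, P2:S(20) | bus: BusRd,Flush
[12] P1: load  L0 | P0:I, P1:S(10), P2:S(10) | bus: none
[13] P2: store L1 := 72 | P0:I, P1:I, P2:M(72) | bus: BusUpgr
[14] P0: load  L0 | P0:S(10), P1:S(10), P2:S(10) | bus: BusRd
[15] P2: store L0 := 24 | P0:I, P1:I, P2:M(24) | bus: BusUpgr
[16] P0: load  L1 | P0:S(72), P1:I, P2:S(72) | bus: BusRd,Flush
[17] P1: store L0 := 64 | P0:I, P1:M(64), P2:I | bus: BusRdX,Flush
[18] P0: store L0 := 15 | P0:M(15), P1:I, P2:I | bus: BusRdX,Flush
[19] P2: load  L1 | P0:S(72), P1:I, P2:S(72) | bus: none
[20] P1: store L1 := 50 | P0:I, P1:M(50), P2:I | bus: BusRdX
[21] P0: load  L1 | P0:S(50), P1:S(50), P2:I | bus: BusRd,Flush
[22] P2: store L1 := 29 | P0:I, P1:I, P2:M(29) | bus: BusRdX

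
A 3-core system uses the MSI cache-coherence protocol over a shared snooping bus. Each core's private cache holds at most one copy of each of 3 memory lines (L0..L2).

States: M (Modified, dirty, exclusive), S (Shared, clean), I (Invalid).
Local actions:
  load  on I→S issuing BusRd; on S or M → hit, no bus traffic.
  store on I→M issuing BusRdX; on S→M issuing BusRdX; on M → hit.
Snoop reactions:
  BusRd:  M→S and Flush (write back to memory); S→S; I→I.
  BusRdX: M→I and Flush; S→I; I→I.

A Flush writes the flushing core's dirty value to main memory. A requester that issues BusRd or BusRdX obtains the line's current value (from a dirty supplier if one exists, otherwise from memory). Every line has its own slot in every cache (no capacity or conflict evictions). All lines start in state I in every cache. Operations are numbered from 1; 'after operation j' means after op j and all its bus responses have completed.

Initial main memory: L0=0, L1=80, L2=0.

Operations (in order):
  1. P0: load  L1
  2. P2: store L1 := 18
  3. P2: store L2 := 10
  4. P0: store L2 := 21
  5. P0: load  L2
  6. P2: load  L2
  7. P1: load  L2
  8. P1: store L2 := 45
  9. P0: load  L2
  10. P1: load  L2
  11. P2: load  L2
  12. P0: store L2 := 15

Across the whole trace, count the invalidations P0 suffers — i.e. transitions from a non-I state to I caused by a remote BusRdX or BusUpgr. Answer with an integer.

  op1 P0: load  L1 → S/I/I on L1; bus BusRd; mem=80
  op2 P2: store L1 := 18 → I/I/M on L1; bus BusRdX; mem=80
  op3 P2: store L2 := 10 → I/I/M on L2; bus BusRdX; mem=0
  op4 P0: store L2 := 21 → M/I/I on L2; bus BusRdX Flush; mem=10
  op5 P0: load  L2 → M/I/I on L2; bus (none); mem=10
  op6 P2: load  L2 → S/I/S on L2; bus BusRd Flush; mem=21
  op7 P1: load  L2 → S/S/S on L2; bus BusRd; mem=21
  op8 P1: store L2 := 45 → I/M/I on L2; bus BusRdX; mem=21
  op9 P0: load  L2 → S/S/I on L2; bus BusRd Flush; mem=45
  op10 P1: load  L2 → S/S/I on L2; bus (none); mem=45
  op11 P2: load  L2 → S/S/S on L2; bus BusRd; mem=45
  op12 P0: store L2 := 15 → M/I/I on L2; bus BusRdX; mem=45

invalidations = 2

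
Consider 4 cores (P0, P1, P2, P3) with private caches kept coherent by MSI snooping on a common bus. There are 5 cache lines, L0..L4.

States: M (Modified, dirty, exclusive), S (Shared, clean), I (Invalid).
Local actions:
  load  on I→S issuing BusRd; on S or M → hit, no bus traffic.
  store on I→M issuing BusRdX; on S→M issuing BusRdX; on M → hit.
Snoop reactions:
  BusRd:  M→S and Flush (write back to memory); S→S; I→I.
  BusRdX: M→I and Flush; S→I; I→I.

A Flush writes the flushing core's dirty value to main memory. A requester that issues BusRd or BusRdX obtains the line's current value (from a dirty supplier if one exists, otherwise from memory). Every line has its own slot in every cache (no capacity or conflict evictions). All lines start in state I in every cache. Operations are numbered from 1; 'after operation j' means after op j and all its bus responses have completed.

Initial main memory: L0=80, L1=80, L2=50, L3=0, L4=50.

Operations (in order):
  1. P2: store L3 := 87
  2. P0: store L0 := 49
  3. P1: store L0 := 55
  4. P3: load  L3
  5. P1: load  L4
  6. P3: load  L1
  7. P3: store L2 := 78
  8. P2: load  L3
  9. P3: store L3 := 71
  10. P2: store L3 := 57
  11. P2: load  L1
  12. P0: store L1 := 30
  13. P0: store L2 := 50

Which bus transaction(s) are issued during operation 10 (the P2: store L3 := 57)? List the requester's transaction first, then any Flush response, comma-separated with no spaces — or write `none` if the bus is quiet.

step 1: P2: store L3 := 87  ⟶  IIMI  (L3)  txn=BusRdX  M[L3]=0
step 2: P0: store L0 := 49  ⟶  MIII  (L0)  txn=BusRdX  M[L0]=80
step 3: P1: store L0 := 55  ⟶  IMII  (L0)  txn=BusRdX+Flush  M[L0]=49
step 4: P3: load  L3  ⟶  IISS  (L3)  txn=BusRd+Flush  M[L3]=87
step 5: P1: load  L4  ⟶  ISII  (L4)  txn=BusRd  M[L4]=50
step 6: P3: load  L1  ⟶  IIIS  (L1)  txn=BusRd  M[L1]=80
step 7: P3: store L2 := 78  ⟶  IIIM  (L2)  txn=BusRdX  M[L2]=50
step 8: P2: load  L3  ⟶  IISS  (L3)  txn=∅  M[L3]=87
step 9: P3: store L3 := 71  ⟶  IIIM  (L3)  txn=BusRdX  M[L3]=87
step 10: P2: store L3 := 57  ⟶  IIMI  (L3)  txn=BusRdX+Flush  M[L3]=71
step 11: P2: load  L1  ⟶  IISS  (L1)  txn=BusRd  M[L1]=80
step 12: P0: store L1 := 30  ⟶  MIII  (L1)  txn=BusRdX  M[L1]=80
step 13: P0: store L2 := 50  ⟶  MIII  (L2)  txn=BusRdX+Flush  M[L2]=78

bus = BusRdX,Flush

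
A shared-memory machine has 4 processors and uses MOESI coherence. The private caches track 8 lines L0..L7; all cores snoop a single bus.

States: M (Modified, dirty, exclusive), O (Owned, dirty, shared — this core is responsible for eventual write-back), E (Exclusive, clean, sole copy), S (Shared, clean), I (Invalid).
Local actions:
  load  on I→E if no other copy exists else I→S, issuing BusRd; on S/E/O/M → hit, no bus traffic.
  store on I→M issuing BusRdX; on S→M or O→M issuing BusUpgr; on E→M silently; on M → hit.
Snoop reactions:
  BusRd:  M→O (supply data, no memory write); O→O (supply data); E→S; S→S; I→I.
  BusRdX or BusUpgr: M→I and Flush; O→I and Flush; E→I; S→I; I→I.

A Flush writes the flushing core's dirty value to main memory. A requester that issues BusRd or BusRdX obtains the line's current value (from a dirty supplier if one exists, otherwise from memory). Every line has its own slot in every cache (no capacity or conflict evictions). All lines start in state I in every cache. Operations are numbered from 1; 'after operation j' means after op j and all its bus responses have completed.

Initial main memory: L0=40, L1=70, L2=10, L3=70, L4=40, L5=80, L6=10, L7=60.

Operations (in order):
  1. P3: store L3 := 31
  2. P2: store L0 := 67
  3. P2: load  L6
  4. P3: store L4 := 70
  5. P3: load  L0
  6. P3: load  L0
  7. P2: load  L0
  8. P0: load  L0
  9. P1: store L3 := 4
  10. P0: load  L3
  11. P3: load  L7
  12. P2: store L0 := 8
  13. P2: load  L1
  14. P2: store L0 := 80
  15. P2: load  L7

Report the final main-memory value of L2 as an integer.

[1] P3: store L3 := 31 | P0:I, P1:I, P2:I, P3:M(31) | bus: BusRdX
[2] P2: store L0 := 67 | P0:I, P1:I, P2:M(67), P3:I | bus: BusRdX
[3] P2: load  L6 | P0:I, P1:I, P2:E(10), P3:I | bus: BusRd
[4] P3: store L4 := 70 | P0:I, P1:I, P2:I, P3:M(70) | bus: BusRdX
[5] P3: load  L0 | P0:I, P1:I, P2:O(67), P3:S(67) | bus: BusRd
[6] P3: load  L0 | P0:I, P1:I, P2:O(67), P3:S(67) | bus: none
[7] P2: load  L0 | P0:I, P1:I, P2:O(67), P3:S(67) | bus: none
[8] P0: load  L0 | P0:S(67), P1:I, P2:O(67), P3:S(67) | bus: BusRd
[9] P1: store L3 := 4 | P0:I, P1:M(4), P2:I, P3:I | bus: BusRdX,Flush
[10] P0: load  L3 | P0:S(4), P1:O(4), P2:I, P3:I | bus: BusRd
[11] P3: load  L7 | P0:I, P1:I, P2:I, P3:E(60) | bus: BusRd
[12] P2: store L0 := 8 | P0:I, P1:I, P2:M(8), P3:I | bus: BusUpgr
[13] P2: load  L1 | P0:I, P1:I, P2:E(70), P3:I | bus: BusRd
[14] P2: store L0 := 80 | P0:I, P1:I, P2:M(80), P3:I | bus: none
[15] P2: load  L7 | P0:I, P1:I, P2:S(60), P3:S(60) | bus: BusRd

memory[L2] = 10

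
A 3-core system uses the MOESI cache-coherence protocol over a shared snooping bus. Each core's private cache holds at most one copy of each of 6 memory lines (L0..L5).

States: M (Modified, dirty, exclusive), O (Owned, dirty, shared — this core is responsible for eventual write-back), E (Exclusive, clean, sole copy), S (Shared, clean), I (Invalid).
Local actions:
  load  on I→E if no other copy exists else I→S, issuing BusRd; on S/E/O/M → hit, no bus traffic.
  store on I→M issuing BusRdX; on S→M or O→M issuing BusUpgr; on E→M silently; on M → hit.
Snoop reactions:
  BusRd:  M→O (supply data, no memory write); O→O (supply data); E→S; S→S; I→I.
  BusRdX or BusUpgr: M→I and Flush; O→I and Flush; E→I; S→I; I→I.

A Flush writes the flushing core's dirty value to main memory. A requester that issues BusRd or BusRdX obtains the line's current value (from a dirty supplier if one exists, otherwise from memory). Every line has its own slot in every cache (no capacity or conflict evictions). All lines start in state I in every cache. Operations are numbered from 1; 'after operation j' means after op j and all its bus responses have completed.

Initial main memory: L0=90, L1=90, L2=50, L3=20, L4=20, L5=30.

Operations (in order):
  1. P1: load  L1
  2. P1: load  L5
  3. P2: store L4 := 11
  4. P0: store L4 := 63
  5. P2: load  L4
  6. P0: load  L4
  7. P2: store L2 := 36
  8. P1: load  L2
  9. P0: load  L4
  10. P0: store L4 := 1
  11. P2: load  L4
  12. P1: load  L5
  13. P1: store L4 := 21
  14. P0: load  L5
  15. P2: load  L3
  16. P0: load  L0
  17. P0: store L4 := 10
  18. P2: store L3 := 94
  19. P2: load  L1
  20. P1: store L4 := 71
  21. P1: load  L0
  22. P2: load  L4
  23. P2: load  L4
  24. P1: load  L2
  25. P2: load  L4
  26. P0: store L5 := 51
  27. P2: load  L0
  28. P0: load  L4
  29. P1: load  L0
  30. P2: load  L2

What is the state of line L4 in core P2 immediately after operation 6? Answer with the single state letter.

[1] P1: load  L1 | P0:I, P1:E(90), P2:I | bus: BusRd
[2] P1: load  L5 | P0:I, P1:E(30), P2:I | bus: BusRd
[3] P2: store L4 := 11 | P0:I, P1:I, P2:M(11) | bus: BusRdX
[4] P0: store L4 := 63 | P0:M(63), P1:I, P2:I | bus: BusRdX,Flush
[5] P2: load  L4 | P0:O(63), P1:I, P2:S(63) | bus: BusRd
[6] P0: load  L4 | P0:O(63), P1:I, P2:S(63) | bus: none
[7] P2: store L2 := 36 | P0:I, P1:I, P2:M(36) | bus: BusRdX
[8] P1: load  L2 | P0:I, P1:S(36), P2:O(36) | bus: BusRd
[9] P0: load  L4 | P0:O(63), P1:I, P2:S(63) | bus: none
[10] P0: store L4 := 1 | P0:M(1), P1:I, P2:I | bus: BusUpgr
[11] P2: load  L4 | P0:O(1), P1:I, P2:S(1) | bus: BusRd
[12] P1: load  L5 | P0:I, P1:E(30), P2:I | bus: none
[13] P1: store L4 := 21 | P0:I, P1:M(21), P2:I | bus: BusRdX,Flush
[14] P0: load  L5 | P0:S(30), P1:S(30), P2:I | bus: BusRd
[15] P2: load  L3 | P0:I, P1:I, P2:E(20) | bus: BusRd
[16] P0: load  L0 | P0:E(90), P1:I, P2:I | bus: BusRd
[17] P0: store L4 := 10 | P0:M(10), P1:I, P2:I | bus: BusRdX,Flush
[18] P2: store L3 := 94 | P0:I, P1:I, P2:M(94) | bus: none
[19] P2: load  L1 | P0:I, P1:S(90), P2:S(90) | bus: BusRd
[20] P1: store L4 := 71 | P0:I, P1:M(71), P2:I | bus: BusRdX,Flush
[21] P1: load  L0 | P0:S(90), P1:S(90), P2:I | bus: BusRd
[22] P2: load  L4 | P0:I, P1:O(71), P2:S(71) | bus: BusRd
[23] P2: load  L4 | P0:I, P1:O(71), P2:S(71) | bus: none
[24] P1: load  L2 | P0:I, P1:S(36), P2:O(36) | bus: none
[25] P2: load  L4 | P0:I, P1:O(71), P2:S(71) | bus: none
[26] P0: store L5 := 51 | P0:M(51), P1:I, P2:I | bus: BusUpgr
[27] P2: load  L0 | P0:S(90), P1:S(90), P2:S(90) | bus: BusRd
[28] P0: load  L4 | P0:S(71), P1:O(71), P2:S(71) | bus: BusRd
[29] P1: load  L0 | P0:S(90), P1:S(90), P2:S(90) | bus: none
[30] P2: load  L2 | P0:I, P1:S(36), P2:O(36) | bus: none

state = S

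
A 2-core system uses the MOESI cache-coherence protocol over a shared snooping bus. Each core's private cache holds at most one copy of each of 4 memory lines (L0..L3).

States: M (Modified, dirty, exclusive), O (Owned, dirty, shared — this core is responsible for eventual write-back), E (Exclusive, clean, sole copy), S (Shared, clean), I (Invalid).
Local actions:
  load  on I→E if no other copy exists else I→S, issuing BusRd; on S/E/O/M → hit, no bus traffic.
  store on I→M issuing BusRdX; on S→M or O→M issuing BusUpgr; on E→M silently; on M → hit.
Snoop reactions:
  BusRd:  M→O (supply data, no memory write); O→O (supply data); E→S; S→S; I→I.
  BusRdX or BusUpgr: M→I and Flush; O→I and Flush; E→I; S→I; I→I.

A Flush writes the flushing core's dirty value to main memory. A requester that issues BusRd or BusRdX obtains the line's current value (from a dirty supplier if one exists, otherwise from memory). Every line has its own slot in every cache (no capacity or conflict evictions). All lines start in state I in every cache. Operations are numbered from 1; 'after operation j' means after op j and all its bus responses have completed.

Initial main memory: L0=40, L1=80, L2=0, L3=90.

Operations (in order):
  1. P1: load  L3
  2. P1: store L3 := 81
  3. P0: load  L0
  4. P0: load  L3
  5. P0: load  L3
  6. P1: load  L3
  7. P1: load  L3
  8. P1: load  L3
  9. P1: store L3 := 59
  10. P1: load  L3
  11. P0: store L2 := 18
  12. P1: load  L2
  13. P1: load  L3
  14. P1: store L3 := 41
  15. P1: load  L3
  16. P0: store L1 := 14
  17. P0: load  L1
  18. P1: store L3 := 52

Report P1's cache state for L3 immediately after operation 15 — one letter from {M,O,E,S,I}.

state = M

1. P1: load  L3  bus=[BusRd]  L3: P0=I P1=E  mem[L3]=90
2. P1: store L3 := 81  bus=[-]  L3: P0=I P1=M  mem[L3]=90
3. P0: load  L0  bus=[BusRd]  L0: P0=E P1=I  mem[L0]=40
4. P0: load  L3  bus=[BusRd]  L3: P0=S P1=O  mem[L3]=90
5. P0: load  L3  bus=[-]  L3: P0=S P1=O  mem[L3]=90
6. P1: load  L3  bus=[-]  L3: P0=S P1=O  mem[L3]=90
7. P1: load  L3  bus=[-]  L3: P0=S P1=O  mem[L3]=90
8. P1: load  L3  bus=[-]  L3: P0=S P1=O  mem[L3]=90
9. P1: store L3 := 59  bus=[BusUpgr]  L3: P0=I P1=M  mem[L3]=90
10. P1: load  L3  bus=[-]  L3: P0=I P1=M  mem[L3]=90
11. P0: store L2 := 18  bus=[BusRdX]  L2: P0=M P1=I  mem[L2]=0
12. P1: load  L2  bus=[BusRd]  L2: P0=O P1=S  mem[L2]=0
13. P1: load  L3  bus=[-]  L3: P0=I P1=M  mem[L3]=90
14. P1: store L3 := 41  bus=[-]  L3: P0=I P1=M  mem[L3]=90
15. P1: load  L3  bus=[-]  L3: P0=I P1=M  mem[L3]=90
16. P0: store L1 := 14  bus=[BusRdX]  L1: P0=M P1=I  mem[L1]=80
17. P0: load  L1  bus=[-]  L1: P0=M P1=I  mem[L1]=80
18. P1: store L3 := 52  bus=[-]  L3: P0=I P1=M  mem[L3]=90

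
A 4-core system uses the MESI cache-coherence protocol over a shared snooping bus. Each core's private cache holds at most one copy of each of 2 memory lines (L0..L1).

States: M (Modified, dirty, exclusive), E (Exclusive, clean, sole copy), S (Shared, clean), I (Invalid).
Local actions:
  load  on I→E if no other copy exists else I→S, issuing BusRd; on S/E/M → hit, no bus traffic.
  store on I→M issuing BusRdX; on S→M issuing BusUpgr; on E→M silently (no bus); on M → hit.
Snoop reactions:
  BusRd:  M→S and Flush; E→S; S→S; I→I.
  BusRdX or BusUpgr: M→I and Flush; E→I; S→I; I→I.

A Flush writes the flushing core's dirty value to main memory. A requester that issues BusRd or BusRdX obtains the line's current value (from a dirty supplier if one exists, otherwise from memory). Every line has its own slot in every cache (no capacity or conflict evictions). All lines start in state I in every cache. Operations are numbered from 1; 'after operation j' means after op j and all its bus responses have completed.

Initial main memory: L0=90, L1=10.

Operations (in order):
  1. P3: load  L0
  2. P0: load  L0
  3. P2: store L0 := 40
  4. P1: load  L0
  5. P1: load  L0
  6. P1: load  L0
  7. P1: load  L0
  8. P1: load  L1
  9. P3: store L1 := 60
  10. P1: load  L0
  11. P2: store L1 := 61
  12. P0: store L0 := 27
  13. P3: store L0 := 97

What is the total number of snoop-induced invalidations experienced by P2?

invalidations = 1

step 1: P3: load  L0  ⟶  IIIE  (L0)  txn=BusRd  M[L0]=90
step 2: P0: load  L0  ⟶  SIIS  (L0)  txn=BusRd  M[L0]=90
step 3: P2: store L0 := 40  ⟶  IIMI  (L0)  txn=BusRdX  M[L0]=90
step 4: P1: load  L0  ⟶  ISSI  (L0)  txn=BusRd+Flush  M[L0]=40
step 5: P1: load  L0  ⟶  ISSI  (L0)  txn=∅  M[L0]=40
step 6: P1: load  L0  ⟶  ISSI  (L0)  txn=∅  M[L0]=40
step 7: P1: load  L0  ⟶  ISSI  (L0)  txn=∅  M[L0]=40
step 8: P1: load  L1  ⟶  IEII  (L1)  txn=BusRd  M[L1]=10
step 9: P3: store L1 := 60  ⟶  IIIM  (L1)  txn=BusRdX  M[L1]=10
step 10: P1: load  L0  ⟶  ISSI  (L0)  txn=∅  M[L0]=40
step 11: P2: store L1 := 61  ⟶  IIMI  (L1)  txn=BusRdX+Flush  M[L1]=60
step 12: P0: store L0 := 27  ⟶  MIII  (L0)  txn=BusRdX  M[L0]=40
step 13: P3: store L0 := 97  ⟶  IIIM  (L0)  txn=BusRdX+Flush  M[L0]=27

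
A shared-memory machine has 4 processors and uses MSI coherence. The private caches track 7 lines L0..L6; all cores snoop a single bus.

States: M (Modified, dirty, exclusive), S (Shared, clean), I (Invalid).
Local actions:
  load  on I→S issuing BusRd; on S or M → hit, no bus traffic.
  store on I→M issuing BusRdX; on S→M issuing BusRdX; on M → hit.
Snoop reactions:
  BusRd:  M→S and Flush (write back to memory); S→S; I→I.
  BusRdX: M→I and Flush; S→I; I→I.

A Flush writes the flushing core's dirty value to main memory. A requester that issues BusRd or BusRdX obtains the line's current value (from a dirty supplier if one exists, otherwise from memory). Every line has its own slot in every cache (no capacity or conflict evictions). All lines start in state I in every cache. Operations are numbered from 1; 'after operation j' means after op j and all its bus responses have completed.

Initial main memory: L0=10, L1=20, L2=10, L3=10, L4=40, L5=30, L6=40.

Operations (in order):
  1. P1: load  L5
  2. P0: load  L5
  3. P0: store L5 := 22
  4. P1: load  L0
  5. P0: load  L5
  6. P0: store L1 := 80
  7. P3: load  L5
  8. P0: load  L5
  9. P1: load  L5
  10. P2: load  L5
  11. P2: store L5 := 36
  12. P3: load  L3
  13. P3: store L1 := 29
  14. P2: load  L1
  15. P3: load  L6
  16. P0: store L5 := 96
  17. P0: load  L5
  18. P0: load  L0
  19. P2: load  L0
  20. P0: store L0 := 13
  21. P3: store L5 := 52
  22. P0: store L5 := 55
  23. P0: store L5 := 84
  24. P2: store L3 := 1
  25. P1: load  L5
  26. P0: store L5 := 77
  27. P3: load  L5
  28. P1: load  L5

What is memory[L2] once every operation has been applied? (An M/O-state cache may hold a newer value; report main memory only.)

memory[L2] = 10

1. P1: load  L5  bus=[BusRd]  L5: P0=I P1=S P2=I P3=I  mem[L5]=30
2. P0: load  L5  bus=[BusRd]  L5: P0=S P1=S P2=I P3=I  mem[L5]=30
3. P0: store L5 := 22  bus=[BusRdX]  L5: P0=M P1=I P2=I P3=I  mem[L5]=30
4. P1: load  L0  bus=[BusRd]  L0: P0=I P1=S P2=I P3=I  mem[L0]=10
5. P0: load  L5  bus=[-]  L5: P0=M P1=I P2=I P3=I  mem[L5]=30
6. P0: store L1 := 80  bus=[BusRdX]  L1: P0=M P1=I P2=I P3=I  mem[L1]=20
7. P3: load  L5  bus=[BusRd,Flush]  L5: P0=S P1=I P2=I P3=S  mem[L5]=22
8. P0: load  L5  bus=[-]  L5: P0=S P1=I P2=I P3=S  mem[L5]=22
9. P1: load  L5  bus=[BusRd]  L5: P0=S P1=S P2=I P3=S  mem[L5]=22
10. P2: load  L5  bus=[BusRd]  L5: P0=S P1=S P2=S P3=S  mem[L5]=22
11. P2: store L5 := 36  bus=[BusRdX]  L5: P0=I P1=I P2=M P3=I  mem[L5]=22
12. P3: load  L3  bus=[BusRd]  L3: P0=I P1=I P2=I P3=S  mem[L3]=10
13. P3: store L1 := 29  bus=[BusRdX,Flush]  L1: P0=I P1=I P2=I P3=M  mem[L1]=80
14. P2: load  L1  bus=[BusRd,Flush]  L1: P0=I P1=I P2=S P3=S  mem[L1]=29
15. P3: load  L6  bus=[BusRd]  L6: P0=I P1=I P2=I P3=S  mem[L6]=40
16. P0: store L5 := 96  bus=[BusRdX,Flush]  L5: P0=M P1=I P2=I P3=I  mem[L5]=36
17. P0: load  L5  bus=[-]  L5: P0=M P1=I P2=I P3=I  mem[L5]=36
18. P0: load  L0  bus=[BusRd]  L0: P0=S P1=S P2=I P3=I  mem[L0]=10
19. P2: load  L0  bus=[BusRd]  L0: P0=S P1=S P2=S P3=I  mem[L0]=10
20. P0: store L0 := 13  bus=[BusRdX]  L0: P0=M P1=I P2=I P3=I  mem[L0]=10
21. P3: store L5 := 52  bus=[BusRdX,Flush]  L5: P0=I P1=I P2=I P3=M  mem[L5]=96
22. P0: store L5 := 55  bus=[BusRdX,Flush]  L5: P0=M P1=I P2=I P3=I  mem[L5]=52
23. P0: store L5 := 84  bus=[-]  L5: P0=M P1=I P2=I P3=I  mem[L5]=52
24. P2: store L3 := 1  bus=[BusRdX]  L3: P0=I P1=I P2=M P3=I  mem[L3]=10
25. P1: load  L5  bus=[BusRd,Flush]  L5: P0=S P1=S P2=I P3=I  mem[L5]=84
26. P0: store L5 := 77  bus=[BusRdX]  L5: P0=M P1=I P2=I P3=I  mem[L5]=84
27. P3: load  L5  bus=[BusRd,Flush]  L5: P0=S P1=I P2=I P3=S  mem[L5]=77
28. P1: load  L5  bus=[BusRd]  L5: P0=S P1=S P2=I P3=S  mem[L5]=77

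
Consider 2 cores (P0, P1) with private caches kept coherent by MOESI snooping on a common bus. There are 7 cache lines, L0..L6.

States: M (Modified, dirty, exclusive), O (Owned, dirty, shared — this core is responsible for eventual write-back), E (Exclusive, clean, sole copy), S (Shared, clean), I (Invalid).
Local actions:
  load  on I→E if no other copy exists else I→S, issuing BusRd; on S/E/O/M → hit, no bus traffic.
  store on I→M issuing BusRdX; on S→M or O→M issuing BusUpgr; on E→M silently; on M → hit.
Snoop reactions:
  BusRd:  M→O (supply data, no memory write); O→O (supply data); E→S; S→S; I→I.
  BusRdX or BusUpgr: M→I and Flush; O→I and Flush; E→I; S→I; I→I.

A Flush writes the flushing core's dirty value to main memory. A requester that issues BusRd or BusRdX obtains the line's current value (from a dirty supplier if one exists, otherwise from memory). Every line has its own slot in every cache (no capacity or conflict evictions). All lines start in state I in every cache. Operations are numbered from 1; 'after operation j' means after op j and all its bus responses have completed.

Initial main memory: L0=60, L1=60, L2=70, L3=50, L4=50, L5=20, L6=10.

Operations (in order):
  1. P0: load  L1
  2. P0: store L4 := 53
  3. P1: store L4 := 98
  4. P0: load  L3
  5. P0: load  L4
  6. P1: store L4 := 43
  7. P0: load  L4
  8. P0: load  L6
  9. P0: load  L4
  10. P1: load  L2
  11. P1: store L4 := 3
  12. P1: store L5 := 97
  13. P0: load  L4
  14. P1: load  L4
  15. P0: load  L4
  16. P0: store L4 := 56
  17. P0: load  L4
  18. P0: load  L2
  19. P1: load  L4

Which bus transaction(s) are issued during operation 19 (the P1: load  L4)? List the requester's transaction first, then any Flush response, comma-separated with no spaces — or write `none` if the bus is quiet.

[1] P0: load  L1 | P0:E(60), P1:I | bus: BusRd
[2] P0: store L4 := 53 | P0:M(53), P1:I | bus: BusRdX
[3] P1: store L4 := 98 | P0:I, P1:M(98) | bus: BusRdX,Flush
[4] P0: load  L3 | P0:E(50), P1:I | bus: BusRd
[5] P0: load  L4 | P0:S(98), P1:O(98) | bus: BusRd
[6] P1: store L4 := 43 | P0:I, P1:M(43) | bus: BusUpgr
[7] P0: load  L4 | P0:S(43), P1:O(43) | bus: BusRd
[8] P0: load  L6 | P0:E(10), P1:I | bus: BusRd
[9] P0: load  L4 | P0:S(43), P1:O(43) | bus: none
[10] P1: load  L2 | P0:I, P1:E(70) | bus: BusRd
[11] P1: store L4 := 3 | P0:I, P1:M(3) | bus: BusUpgr
[12] P1: store L5 := 97 | P0:I, P1:M(97) | bus: BusRdX
[13] P0: load  L4 | P0:S(3), P1:O(3) | bus: BusRd
[14] P1: load  L4 | P0:S(3), P1:O(3) | bus: none
[15] P0: load  L4 | P0:S(3), P1:O(3) | bus: none
[16] P0: store L4 := 56 | P0:M(56), P1:I | bus: BusUpgr,Flush
[17] P0: load  L4 | P0:M(56), P1:I | bus: none
[18] P0: load  L2 | P0:S(70), P1:S(70) | bus: BusRd
[19] P1: load  L4 | P0:O(56), P1:S(56) | bus: BusRd

bus = BusRd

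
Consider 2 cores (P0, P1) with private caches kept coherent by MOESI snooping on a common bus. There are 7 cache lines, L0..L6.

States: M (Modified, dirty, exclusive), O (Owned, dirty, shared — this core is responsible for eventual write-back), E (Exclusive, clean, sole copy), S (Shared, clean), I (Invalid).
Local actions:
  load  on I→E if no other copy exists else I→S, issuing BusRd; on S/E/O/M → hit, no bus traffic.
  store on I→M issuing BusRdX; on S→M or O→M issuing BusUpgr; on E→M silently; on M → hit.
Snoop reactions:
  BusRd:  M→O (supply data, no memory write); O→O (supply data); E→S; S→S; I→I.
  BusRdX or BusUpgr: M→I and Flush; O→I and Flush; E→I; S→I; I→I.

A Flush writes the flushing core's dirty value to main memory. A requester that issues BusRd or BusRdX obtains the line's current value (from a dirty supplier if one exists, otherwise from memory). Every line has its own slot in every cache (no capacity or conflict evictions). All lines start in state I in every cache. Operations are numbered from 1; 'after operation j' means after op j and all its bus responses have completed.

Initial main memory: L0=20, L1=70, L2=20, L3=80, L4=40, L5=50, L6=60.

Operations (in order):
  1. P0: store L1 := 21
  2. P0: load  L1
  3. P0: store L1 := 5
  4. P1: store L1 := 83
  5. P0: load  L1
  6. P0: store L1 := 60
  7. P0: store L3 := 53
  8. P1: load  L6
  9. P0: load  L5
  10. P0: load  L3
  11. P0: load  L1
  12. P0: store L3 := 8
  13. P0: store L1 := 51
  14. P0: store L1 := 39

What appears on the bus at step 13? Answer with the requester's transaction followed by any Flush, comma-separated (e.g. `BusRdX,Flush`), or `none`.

bus = none

1. P0: store L1 := 21  bus=[BusRdX]  L1: P0=M P1=I  mem[L1]=70
2. P0: load  L1  bus=[-]  L1: P0=M P1=I  mem[L1]=70
3. P0: store L1 := 5  bus=[-]  L1: P0=M P1=I  mem[L1]=70
4. P1: store L1 := 83  bus=[BusRdX,Flush]  L1: P0=I P1=M  mem[L1]=5
5. P0: load  L1  bus=[BusRd]  L1: P0=S P1=O  mem[L1]=5
6. P0: store L1 := 60  bus=[BusUpgr,Flush]  L1: P0=M P1=I  mem[L1]=83
7. P0: store L3 := 53  bus=[BusRdX]  L3: P0=M P1=I  mem[L3]=80
8. P1: load  L6  bus=[BusRd]  L6: P0=I P1=E  mem[L6]=60
9. P0: load  L5  bus=[BusRd]  L5: P0=E P1=I  mem[L5]=50
10. P0: load  L3  bus=[-]  L3: P0=M P1=I  mem[L3]=80
11. P0: load  L1  bus=[-]  L1: P0=M P1=I  mem[L1]=83
12. P0: store L3 := 8  bus=[-]  L3: P0=M P1=I  mem[L3]=80
13. P0: store L1 := 51  bus=[-]  L1: P0=M P1=I  mem[L1]=83
14. P0: store L1 := 39  bus=[-]  L1: P0=M P1=I  mem[L1]=83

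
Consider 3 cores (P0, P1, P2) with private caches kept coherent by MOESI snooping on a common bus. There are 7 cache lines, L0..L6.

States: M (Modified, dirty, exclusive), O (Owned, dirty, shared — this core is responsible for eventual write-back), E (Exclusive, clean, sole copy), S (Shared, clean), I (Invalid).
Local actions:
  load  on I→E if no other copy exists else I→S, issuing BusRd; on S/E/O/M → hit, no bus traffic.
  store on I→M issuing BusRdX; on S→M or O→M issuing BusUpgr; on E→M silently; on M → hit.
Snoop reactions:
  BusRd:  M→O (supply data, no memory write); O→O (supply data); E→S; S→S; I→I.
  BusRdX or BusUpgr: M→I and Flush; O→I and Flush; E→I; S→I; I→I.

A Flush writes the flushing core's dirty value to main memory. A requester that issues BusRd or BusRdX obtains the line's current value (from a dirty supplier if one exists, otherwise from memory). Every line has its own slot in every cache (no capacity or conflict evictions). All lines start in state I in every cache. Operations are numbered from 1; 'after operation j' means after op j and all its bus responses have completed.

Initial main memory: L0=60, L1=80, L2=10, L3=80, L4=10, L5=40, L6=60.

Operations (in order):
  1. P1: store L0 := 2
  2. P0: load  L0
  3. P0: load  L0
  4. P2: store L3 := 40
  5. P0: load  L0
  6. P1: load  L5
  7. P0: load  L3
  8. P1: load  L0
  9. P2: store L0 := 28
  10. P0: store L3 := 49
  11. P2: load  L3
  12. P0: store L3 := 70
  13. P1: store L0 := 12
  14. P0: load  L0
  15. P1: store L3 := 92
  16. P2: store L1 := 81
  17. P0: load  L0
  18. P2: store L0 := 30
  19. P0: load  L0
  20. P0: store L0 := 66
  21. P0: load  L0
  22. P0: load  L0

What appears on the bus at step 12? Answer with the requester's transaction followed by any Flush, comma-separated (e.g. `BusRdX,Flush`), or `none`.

  op1 P1: store L0 := 2 → I/M/I on L0; bus BusRdX; mem=60
  op2 P0: load  L0 → S/O/I on L0; bus BusRd; mem=60
  op3 P0: load  L0 → S/O/I on L0; bus (none); mem=60
  op4 P2: store L3 := 40 → I/I/M on L3; bus BusRdX; mem=80
  op5 P0: load  L0 → S/O/I on L0; bus (none); mem=60
  op6 P1: load  L5 → I/E/I on L5; bus BusRd; mem=40
  op7 P0: load  L3 → S/I/O on L3; bus BusRd; mem=80
  op8 P1: load  L0 → S/O/I on L0; bus (none); mem=60
  op9 P2: store L0 := 28 → I/I/M on L0; bus BusRdX Flush; mem=2
  op10 P0: store L3 := 49 → M/I/I on L3; bus BusUpgr Flush; mem=40
  op11 P2: load  L3 → O/I/S on L3; bus BusRd; mem=40
  op12 P0: store L3 := 70 → M/I/I on L3; bus BusUpgr; mem=40
  op13 P1: store L0 := 12 → I/M/I on L0; bus BusRdX Flush; mem=28
  op14 P0: load  L0 → S/O/I on L0; bus BusRd; mem=28
  op15 P1: store L3 := 92 → I/M/I on L3; bus BusRdX Flush; mem=70
  op16 P2: store L1 := 81 → I/I/M on L1; bus BusRdX; mem=80
  op17 P0: load  L0 → S/O/I on L0; bus (none); mem=28
  op18 P2: store L0 := 30 → I/I/M on L0; bus BusRdX Flush; mem=12
  op19 P0: load  L0 → S/I/O on L0; bus BusRd; mem=12
  op20 P0: store L0 := 66 → M/I/I on L0; bus BusUpgr Flush; mem=30
  op21 P0: load  L0 → M/I/I on L0; bus (none); mem=30
  op22 P0: load  L0 → M/I/I on L0; bus (none); mem=30

bus = BusUpgr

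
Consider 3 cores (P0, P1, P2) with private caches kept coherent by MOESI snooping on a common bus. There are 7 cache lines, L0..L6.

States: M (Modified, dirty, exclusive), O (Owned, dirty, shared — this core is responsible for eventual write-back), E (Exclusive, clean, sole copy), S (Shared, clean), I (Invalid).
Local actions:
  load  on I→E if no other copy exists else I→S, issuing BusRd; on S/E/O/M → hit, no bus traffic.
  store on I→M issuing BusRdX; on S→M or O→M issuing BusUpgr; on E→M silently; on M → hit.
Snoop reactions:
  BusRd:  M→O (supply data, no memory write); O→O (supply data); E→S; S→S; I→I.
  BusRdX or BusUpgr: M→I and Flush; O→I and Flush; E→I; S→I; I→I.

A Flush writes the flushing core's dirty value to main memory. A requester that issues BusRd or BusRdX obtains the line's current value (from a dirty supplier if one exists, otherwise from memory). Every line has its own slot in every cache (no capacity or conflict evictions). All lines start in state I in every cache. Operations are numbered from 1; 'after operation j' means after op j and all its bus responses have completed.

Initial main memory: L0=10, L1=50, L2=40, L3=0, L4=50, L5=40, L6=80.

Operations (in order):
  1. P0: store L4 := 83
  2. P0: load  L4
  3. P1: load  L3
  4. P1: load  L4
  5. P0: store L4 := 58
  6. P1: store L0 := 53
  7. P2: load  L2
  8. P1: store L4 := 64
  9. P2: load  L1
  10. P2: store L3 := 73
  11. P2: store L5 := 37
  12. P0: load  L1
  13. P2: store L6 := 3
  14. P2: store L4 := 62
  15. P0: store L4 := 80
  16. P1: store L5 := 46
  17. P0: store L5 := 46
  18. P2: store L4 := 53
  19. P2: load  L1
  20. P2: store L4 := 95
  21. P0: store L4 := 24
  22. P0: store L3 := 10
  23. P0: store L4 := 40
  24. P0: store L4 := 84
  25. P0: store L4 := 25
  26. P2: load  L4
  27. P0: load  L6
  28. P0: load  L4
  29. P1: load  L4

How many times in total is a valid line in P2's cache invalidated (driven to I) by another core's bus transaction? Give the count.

1. P0: store L4 := 83  bus=[BusRdX]  L4: P0=M P1=I P2=I  mem[L4]=50
2. P0: load  L4  bus=[-]  L4: P0=M P1=I P2=I  mem[L4]=50
3. P1: load  L3  bus=[BusRd]  L3: P0=I P1=E P2=I  mem[L3]=0
4. P1: load  L4  bus=[BusRd]  L4: P0=O P1=S P2=I  mem[L4]=50
5. P0: store L4 := 58  bus=[BusUpgr]  L4: P0=M P1=I P2=I  mem[L4]=50
6. P1: store L0 := 53  bus=[BusRdX]  L0: P0=I P1=M P2=I  mem[L0]=10
7. P2: load  L2  bus=[BusRd]  L2: P0=I P1=I P2=E  mem[L2]=40
8. P1: store L4 := 64  bus=[BusRdX,Flush]  L4: P0=I P1=M P2=I  mem[L4]=58
9. P2: load  L1  bus=[BusRd]  L1: P0=I P1=I P2=E  mem[L1]=50
10. P2: store L3 := 73  bus=[BusRdX]  L3: P0=I P1=I P2=M  mem[L3]=0
11. P2: store L5 := 37  bus=[BusRdX]  L5: P0=I P1=I P2=M  mem[L5]=40
12. P0: load  L1  bus=[BusRd]  L1: P0=S P1=I P2=S  mem[L1]=50
13. P2: store L6 := 3  bus=[BusRdX]  L6: P0=I P1=I P2=M  mem[L6]=80
14. P2: store L4 := 62  bus=[BusRdX,Flush]  L4: P0=I P1=I P2=M  mem[L4]=64
15. P0: store L4 := 80  bus=[BusRdX,Flush]  L4: P0=M P1=I P2=I  mem[L4]=62
16. P1: store L5 := 46  bus=[BusRdX,Flush]  L5: P0=I P1=M P2=I  mem[L5]=37
17. P0: store L5 := 46  bus=[BusRdX,Flush]  L5: P0=M P1=I P2=I  mem[L5]=46
18. P2: store L4 := 53  bus=[BusRdX,Flush]  L4: P0=I P1=I P2=M  mem[L4]=80
19. P2: load  L1  bus=[-]  L1: P0=S P1=I P2=S  mem[L1]=50
20. P2: store L4 := 95  bus=[-]  L4: P0=I P1=I P2=M  mem[L4]=80
21. P0: store L4 := 24  bus=[BusRdX,Flush]  L4: P0=M P1=I P2=I  mem[L4]=95
22. P0: store L3 := 10  bus=[BusRdX,Flush]  L3: P0=M P1=I P2=I  mem[L3]=73
23. P0: store L4 := 40  bus=[-]  L4: P0=M P1=I P2=I  mem[L4]=95
24. P0: store L4 := 84  bus=[-]  L4: P0=M P1=I P2=I  mem[L4]=95
25. P0: store L4 := 25  bus=[-]  L4: P0=M P1=I P2=I  mem[L4]=95
26. P2: load  L4  bus=[BusRd]  L4: P0=O P1=I P2=S  mem[L4]=95
27. P0: load  L6  bus=[BusRd]  L6: P0=S P1=I P2=O  mem[L6]=80
28. P0: load  L4  bus=[-]  L4: P0=O P1=I P2=S  mem[L4]=95
29. P1: load  L4  bus=[BusRd]  L4: P0=O P1=S P2=S  mem[L4]=95

invalidations = 4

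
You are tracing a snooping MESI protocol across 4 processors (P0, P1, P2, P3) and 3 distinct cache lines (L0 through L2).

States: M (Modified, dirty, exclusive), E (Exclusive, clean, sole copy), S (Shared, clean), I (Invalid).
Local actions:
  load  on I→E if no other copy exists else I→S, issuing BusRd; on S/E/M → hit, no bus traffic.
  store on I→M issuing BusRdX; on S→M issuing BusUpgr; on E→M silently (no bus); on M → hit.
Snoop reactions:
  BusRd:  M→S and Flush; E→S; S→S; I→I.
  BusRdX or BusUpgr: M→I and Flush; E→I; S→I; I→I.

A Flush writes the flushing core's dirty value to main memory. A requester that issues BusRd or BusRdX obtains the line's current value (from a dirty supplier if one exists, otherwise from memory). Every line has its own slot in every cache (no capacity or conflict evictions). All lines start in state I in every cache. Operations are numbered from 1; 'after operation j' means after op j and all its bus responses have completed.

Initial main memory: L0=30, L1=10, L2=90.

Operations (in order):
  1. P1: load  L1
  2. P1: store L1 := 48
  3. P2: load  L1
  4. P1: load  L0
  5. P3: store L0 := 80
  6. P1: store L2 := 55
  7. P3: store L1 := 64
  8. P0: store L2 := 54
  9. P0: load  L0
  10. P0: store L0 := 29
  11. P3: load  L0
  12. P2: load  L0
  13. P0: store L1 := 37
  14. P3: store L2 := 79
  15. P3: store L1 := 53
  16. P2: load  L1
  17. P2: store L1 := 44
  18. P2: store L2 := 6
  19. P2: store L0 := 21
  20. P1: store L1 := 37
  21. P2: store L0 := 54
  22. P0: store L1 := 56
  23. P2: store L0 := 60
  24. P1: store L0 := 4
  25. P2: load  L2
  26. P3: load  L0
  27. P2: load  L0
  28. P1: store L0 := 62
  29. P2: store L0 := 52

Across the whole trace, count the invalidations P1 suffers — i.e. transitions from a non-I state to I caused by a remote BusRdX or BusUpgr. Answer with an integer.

invalidations = 5

step 1: P1: load  L1  ⟶  IEII  (L1)  txn=BusRd  M[L1]=10
step 2: P1: store L1 := 48  ⟶  IMII  (L1)  txn=∅  M[L1]=10
step 3: P2: load  L1  ⟶  ISSI  (L1)  txn=BusRd+Flush  M[L1]=48
step 4: P1: load  L0  ⟶  IEII  (L0)  txn=BusRd  M[L0]=30
step 5: P3: store L0 := 80  ⟶  IIIM  (L0)  txn=BusRdX  M[L0]=30
step 6: P1: store L2 := 55  ⟶  IMII  (L2)  txn=BusRdX  M[L2]=90
step 7: P3: store L1 := 64  ⟶  IIIM  (L1)  txn=BusRdX  M[L1]=48
step 8: P0: store L2 := 54  ⟶  MIII  (L2)  txn=BusRdX+Flush  M[L2]=55
step 9: P0: load  L0  ⟶  SIIS  (L0)  txn=BusRd+Flush  M[L0]=80
step 10: P0: store L0 := 29  ⟶  MIII  (L0)  txn=BusUpgr  M[L0]=80
step 11: P3: load  L0  ⟶  SIIS  (L0)  txn=BusRd+Flush  M[L0]=29
step 12: P2: load  L0  ⟶  SISS  (L0)  txn=BusRd  M[L0]=29
step 13: P0: store L1 := 37  ⟶  MIII  (L1)  txn=BusRdX+Flush  M[L1]=64
step 14: P3: store L2 := 79  ⟶  IIIM  (L2)  txn=BusRdX+Flush  M[L2]=54
step 15: P3: store L1 := 53  ⟶  IIIM  (L1)  txn=BusRdX+Flush  M[L1]=37
step 16: P2: load  L1  ⟶  IISS  (L1)  txn=BusRd+Flush  M[L1]=53
step 17: P2: store L1 := 44  ⟶  IIMI  (L1)  txn=BusUpgr  M[L1]=53
step 18: P2: store L2 := 6  ⟶  IIMI  (L2)  txn=BusRdX+Flush  M[L2]=79
step 19: P2: store L0 := 21  ⟶  IIMI  (L0)  txn=BusUpgr  M[L0]=29
step 20: P1: store L1 := 37  ⟶  IMII  (L1)  txn=BusRdX+Flush  M[L1]=44
step 21: P2: store L0 := 54  ⟶  IIMI  (L0)  txn=∅  M[L0]=29
step 22: P0: store L1 := 56  ⟶  MIII  (L1)  txn=BusRdX+Flush  M[L1]=37
step 23: P2: store L0 := 60  ⟶  IIMI  (L0)  txn=∅  M[L0]=29
step 24: P1: store L0 := 4  ⟶  IMII  (L0)  txn=BusRdX+Flush  M[L0]=60
step 25: P2: load  L2  ⟶  IIMI  (L2)  txn=∅  M[L2]=79
step 26: P3: load  L0  ⟶  ISIS  (L0)  txn=BusRd+Flush  M[L0]=4
step 27: P2: load  L0  ⟶  ISSS  (L0)  txn=BusRd  M[L0]=4
step 28: P1: store L0 := 62  ⟶  IMII  (L0)  txn=BusUpgr  M[L0]=4
step 29: P2: store L0 := 52  ⟶  IIMI  (L0)  txn=BusRdX+Flush  M[L0]=62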